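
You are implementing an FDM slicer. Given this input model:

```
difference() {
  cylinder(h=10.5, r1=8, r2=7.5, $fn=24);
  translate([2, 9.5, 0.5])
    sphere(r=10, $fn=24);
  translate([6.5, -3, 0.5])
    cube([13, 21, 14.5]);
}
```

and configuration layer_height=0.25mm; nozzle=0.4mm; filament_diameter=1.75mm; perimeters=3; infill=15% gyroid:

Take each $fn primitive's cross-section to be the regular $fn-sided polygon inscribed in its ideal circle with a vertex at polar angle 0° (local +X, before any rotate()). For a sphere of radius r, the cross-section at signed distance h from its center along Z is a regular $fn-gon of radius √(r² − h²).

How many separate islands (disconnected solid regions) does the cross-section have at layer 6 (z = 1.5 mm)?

At z = 1.5 mm: the cone contributes a regular 24-gon of circumradius 7.929 (interpolated between r1=8 and r2=7.5 at t=0.143); the r=10 sphere at (2, 9.5) slices to a regular 24-gon of circumradius 9.950 (√(r²−h²) with h=1 from center); the cube at (6.5, -3) (footprint 13×21) is included at this height; Taking the first minus the rest: starting from the cone, the r=10 sphere at (2, 9.5) partially overlaps it — only the 83.52 mm² overlap (of its 307.48 mm²) is removed, clipping the outline; the 13×21 cube at (6.5, -3) partially overlaps it — only the 4.97 mm² overlap (of its 273.00 mm²) is removed, clipping the outline — 1 connected region. Overall, the cross-section is a single solid region. Island count = 1.

1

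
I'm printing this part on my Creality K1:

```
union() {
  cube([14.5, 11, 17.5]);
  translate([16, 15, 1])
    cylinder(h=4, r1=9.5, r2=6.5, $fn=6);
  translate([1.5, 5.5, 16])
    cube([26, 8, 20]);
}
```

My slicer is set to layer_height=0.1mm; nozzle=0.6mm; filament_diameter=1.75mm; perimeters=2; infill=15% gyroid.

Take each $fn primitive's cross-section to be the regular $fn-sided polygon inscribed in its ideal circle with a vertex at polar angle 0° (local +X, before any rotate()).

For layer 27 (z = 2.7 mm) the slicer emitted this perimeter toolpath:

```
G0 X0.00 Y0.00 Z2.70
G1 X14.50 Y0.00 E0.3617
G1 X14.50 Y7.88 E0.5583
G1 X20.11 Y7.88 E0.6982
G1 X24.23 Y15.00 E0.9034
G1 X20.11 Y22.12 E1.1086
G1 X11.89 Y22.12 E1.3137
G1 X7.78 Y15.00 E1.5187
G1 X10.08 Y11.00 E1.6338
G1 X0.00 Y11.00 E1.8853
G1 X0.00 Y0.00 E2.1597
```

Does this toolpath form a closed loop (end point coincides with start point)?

yes

Start point (G0): (0.00, 0.00). End point (last G1): the path returns to the start — closed.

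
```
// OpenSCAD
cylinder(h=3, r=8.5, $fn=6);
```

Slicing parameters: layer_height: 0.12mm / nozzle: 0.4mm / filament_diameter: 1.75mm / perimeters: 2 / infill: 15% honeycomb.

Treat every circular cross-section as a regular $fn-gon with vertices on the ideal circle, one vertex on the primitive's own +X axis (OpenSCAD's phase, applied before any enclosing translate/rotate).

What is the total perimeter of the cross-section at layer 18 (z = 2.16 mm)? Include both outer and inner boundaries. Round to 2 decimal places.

51.00 mm

At z = 2.16 mm: the cylinder: section is a regular 6-gon, circumradius r=8.5 (perimeter = 2·6·8.500·sin(180°/6) = 51.00 mm). Overall, the cross-section is a single solid region. Total boundary length (outer) = 51.00 mm.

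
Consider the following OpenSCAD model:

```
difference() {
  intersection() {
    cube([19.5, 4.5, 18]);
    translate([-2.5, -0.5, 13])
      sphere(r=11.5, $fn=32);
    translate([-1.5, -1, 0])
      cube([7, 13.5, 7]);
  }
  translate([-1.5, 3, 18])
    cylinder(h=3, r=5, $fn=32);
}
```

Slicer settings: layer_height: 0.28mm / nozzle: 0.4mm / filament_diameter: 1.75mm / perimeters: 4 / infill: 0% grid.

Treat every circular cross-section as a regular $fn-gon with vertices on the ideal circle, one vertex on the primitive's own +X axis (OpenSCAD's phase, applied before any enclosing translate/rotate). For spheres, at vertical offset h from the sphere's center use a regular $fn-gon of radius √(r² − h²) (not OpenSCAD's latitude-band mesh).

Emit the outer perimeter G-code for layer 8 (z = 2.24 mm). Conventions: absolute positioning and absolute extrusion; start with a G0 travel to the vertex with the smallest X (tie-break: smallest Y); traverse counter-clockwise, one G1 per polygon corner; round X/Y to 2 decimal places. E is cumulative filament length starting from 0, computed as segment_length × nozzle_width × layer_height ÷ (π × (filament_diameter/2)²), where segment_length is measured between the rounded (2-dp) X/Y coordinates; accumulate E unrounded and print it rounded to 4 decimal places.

G0 X0.00 Y0.00 Z2.24
G1 X1.51 Y0.00 E0.0703
G1 X1.48 Y0.29 E0.0839
G1 X1.25 Y1.05 E0.1209
G1 X0.87 Y1.75 E0.1579
G1 X0.37 Y2.37 E0.1950
G1 X0.00 Y2.67 E0.2172
G1 X0.00 Y0.00 E0.3415

At z = 2.24 mm: the 19.5×4.5 cube contributes its full rectangle; the r=11.5 sphere at (-2.5, -0.5) slices to a regular 32-gon of circumradius 4.059 (√(r²−h²) with h=10.76 from center); the 7×13.5 cube at (-1.5, -1) contributes its full rectangle; Keeping only the common overlap: the r=11.5 sphere at (-2.5, -0.5) partially overlaps the 19.5×4.5 cube; clipping to the common part keeps 2.66 mm²; the running intersection lies inside the 7×13.5 cube at (-1.5, -1), so it is kept whole — 1 connected region; the cylinder at (-1.5, 3) is not intersected at this z (z outside [18, 21]); After the difference (first − rest): none of the subtracted shapes is present at this height, so the result so far is unchanged — 1 connected region. The outline is a single polygon with 7 vertices. Extrusion per mm of travel: 0.4 × 0.28 / (π × 0.875²) = 0.046564. Accumulating E over each segment gives final E = 0.3415.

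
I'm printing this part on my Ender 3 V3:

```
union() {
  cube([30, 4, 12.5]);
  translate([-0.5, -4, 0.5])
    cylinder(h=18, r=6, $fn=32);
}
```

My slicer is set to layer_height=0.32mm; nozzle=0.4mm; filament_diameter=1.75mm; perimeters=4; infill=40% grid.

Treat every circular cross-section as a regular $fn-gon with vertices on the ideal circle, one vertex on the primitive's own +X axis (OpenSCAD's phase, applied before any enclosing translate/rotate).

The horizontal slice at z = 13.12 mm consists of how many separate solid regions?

At z = 13.12 mm: the cube is absent (z outside [0, 12.5]); the cylinder at (-0.5, -4): section is a regular 32-gon, circumradius r=6; Merging all regions: only the r=6 cylinder at (-0.5, -4) is present, so the union is just that shape — 1 connected region. The result has 1 disconnected region.

1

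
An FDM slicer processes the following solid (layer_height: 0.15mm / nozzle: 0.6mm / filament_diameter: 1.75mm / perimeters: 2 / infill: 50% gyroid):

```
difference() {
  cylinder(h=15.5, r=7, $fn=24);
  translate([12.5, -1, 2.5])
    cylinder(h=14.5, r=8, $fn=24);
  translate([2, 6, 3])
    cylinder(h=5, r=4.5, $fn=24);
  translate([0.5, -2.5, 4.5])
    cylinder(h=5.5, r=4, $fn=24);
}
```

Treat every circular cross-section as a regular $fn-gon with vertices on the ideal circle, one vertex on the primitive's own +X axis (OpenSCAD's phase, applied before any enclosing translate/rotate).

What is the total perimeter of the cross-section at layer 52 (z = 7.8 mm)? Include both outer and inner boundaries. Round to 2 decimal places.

71.52 mm

At z = 7.8 mm: the r=7 cylinder gives a regular 24-gon of circumradius 7 (constant along its height) (perimeter = 2·24·7.000·sin(180°/24) = 43.86 mm); the cylinder at (12.5, -1): section is a regular 24-gon, circumradius r=8 (perimeter = 2·24·8.000·sin(180°/24) = 50.12 mm); the r=4.5 cylinder at (2, 6) contributes a regular 24-gon of circumradius 4.5 (perimeter = 2·24·4.500·sin(180°/24) = 28.19 mm); the cylinder at (0.5, -2.5): section is a regular 24-gon, circumradius r=4 (perimeter = 2·24·4.000·sin(180°/24) = 25.06 mm); After the difference (first − rest): starting from the r=7 cylinder, the r=8 cylinder at (12.5, -1) partially overlaps it — only the 12.96 mm² overlap (of its 198.77 mm²) is removed, clipping the outline; the r=4.5 cylinder at (2, 6) partially overlaps it — only the 32.59 mm² overlap (of its 62.89 mm²) is removed, clipping the outline; the r=4 cylinder at (0.5, -2.5) lies wholly inside it (removes its full 49.69 mm² and its 25.06 mm outline becomes a hole wall) — boundary (outer + 1 inner loop) = 71.52 mm. Overall, the cross-section is one region with 1 hole. Total boundary length (outer + inner) = 71.52 mm.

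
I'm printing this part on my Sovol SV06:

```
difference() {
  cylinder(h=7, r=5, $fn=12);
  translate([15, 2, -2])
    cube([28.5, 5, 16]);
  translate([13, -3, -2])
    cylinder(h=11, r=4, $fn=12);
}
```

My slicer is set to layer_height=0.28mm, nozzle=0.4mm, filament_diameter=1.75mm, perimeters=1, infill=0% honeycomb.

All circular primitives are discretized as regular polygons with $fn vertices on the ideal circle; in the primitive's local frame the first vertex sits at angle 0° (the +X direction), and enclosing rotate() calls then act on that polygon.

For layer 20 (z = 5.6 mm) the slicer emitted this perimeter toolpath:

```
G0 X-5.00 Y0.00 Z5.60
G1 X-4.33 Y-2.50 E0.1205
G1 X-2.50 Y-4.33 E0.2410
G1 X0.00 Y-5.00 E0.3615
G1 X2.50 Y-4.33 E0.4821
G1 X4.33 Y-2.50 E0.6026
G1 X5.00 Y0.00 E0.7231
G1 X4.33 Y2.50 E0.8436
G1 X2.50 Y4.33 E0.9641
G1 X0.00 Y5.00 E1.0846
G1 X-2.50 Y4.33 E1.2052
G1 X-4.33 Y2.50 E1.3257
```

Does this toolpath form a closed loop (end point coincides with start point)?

no

Start point (G0): (-5.00, 0.00). End point (last G1): the path does not return to the start — open.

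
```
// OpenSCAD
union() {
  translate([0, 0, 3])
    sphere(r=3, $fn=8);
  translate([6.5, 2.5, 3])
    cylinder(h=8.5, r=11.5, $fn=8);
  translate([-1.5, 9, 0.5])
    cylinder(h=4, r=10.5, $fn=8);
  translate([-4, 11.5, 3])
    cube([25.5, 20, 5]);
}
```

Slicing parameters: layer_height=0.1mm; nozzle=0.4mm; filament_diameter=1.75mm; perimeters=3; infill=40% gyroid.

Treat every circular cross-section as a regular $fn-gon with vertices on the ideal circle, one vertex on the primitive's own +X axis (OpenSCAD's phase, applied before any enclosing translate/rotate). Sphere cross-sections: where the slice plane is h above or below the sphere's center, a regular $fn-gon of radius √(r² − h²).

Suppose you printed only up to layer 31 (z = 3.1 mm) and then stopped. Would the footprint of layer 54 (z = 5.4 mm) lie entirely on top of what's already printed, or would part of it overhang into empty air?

entirely on top

Compare the two slices. At z = 3.1: the r=3 sphere slices to a regular 8-gon of circumradius 2.998 (√(r²−h²) with h=0.1 from center) (area = (8/2)·2.998²·sin(360°/8) = 25.43 mm²); the r=11.5 cylinder at (6.5, 2.5) contributes a regular 8-gon of circumradius 11.5 (area = (8/2)·11.500²·sin(360°/8) = 374.06 mm²); the cylinder at (-1.5, 9): section is a regular 8-gon, circumradius r=10.5 (area = (8/2)·10.500²·sin(360°/8) = 311.83 mm²); the cube at (-4, 11.5) (footprint 25.5×20) is included at this height (area 510.00 mm²); Merging all regions: the regions partially overlap — summed areas 1221.32 mm² minus the doubly-counted overlap 238.95 mm² gives 982.37 mm² — area = 982.37 mm². At z = 5.4: the sphere: section is a regular 8-gon, circumradius = √(r²−h²) = √(3²−2.4²) = 1.800 (area = (8/2)·1.800²·sin(360°/8) = 9.16 mm²); the cylinder at (6.5, 2.5): section is a regular 8-gon, circumradius r=11.5 (area = (8/2)·11.500²·sin(360°/8) = 374.06 mm²); the cylinder at (-1.5, 9) is not intersected at this z (z outside [0.5, 4.5]); the 25.5×20 cube at (-4, 11.5) contributes its full rectangle (area 510.00 mm²); Combining (union): the regions partially overlap — summed areas 893.22 mm² minus the doubly-counted overlap 24.25 mm² gives 868.97 mm² — area = 868.97 mm². Checking containment: the cross-section at z = 5.4 is a subset of the cross-section at z = 3.1.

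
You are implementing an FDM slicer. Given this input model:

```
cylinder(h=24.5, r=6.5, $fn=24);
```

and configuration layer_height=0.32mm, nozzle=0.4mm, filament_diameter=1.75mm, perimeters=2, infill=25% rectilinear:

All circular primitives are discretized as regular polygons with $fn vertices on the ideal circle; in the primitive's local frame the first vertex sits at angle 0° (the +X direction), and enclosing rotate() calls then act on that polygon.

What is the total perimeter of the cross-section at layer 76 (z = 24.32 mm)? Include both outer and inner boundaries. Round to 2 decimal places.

40.72 mm

At z = 24.32 mm: the cylinder: section is a regular 24-gon, circumradius r=6.5 (perimeter = 2·24·6.500·sin(180°/24) = 40.72 mm). Overall, the cross-section is a single solid region. Total boundary length (outer) = 40.72 mm.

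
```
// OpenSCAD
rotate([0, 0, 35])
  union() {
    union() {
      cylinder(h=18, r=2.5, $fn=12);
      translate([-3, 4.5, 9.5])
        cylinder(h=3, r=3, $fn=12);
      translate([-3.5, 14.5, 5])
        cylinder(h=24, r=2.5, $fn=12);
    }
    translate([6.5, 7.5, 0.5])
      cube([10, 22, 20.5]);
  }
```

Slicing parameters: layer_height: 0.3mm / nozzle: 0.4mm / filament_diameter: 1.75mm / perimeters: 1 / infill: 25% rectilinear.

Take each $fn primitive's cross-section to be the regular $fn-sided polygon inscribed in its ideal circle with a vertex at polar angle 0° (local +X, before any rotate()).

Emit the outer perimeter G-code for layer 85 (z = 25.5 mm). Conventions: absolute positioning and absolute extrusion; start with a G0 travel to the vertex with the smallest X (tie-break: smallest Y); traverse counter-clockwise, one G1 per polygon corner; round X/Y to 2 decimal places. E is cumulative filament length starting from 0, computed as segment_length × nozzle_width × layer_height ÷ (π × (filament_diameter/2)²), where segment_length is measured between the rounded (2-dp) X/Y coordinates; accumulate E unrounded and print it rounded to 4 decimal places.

G0 X-13.67 Y9.65 Z25.50
G1 X-13.23 Y8.44 E0.0642
G1 X-12.24 Y7.60 E0.1290
G1 X-10.97 Y7.38 E0.1933
G1 X-9.75 Y7.82 E0.2580
G1 X-8.92 Y8.81 E0.3225
G1 X-8.69 Y10.09 E0.3874
G1 X-9.14 Y11.30 E0.4518
G1 X-10.13 Y12.14 E0.5165
G1 X-11.40 Y12.36 E0.5808
G1 X-12.62 Y11.92 E0.6455
G1 X-13.45 Y10.93 E0.7100
G1 X-13.67 Y9.65 E0.7748

At z = 25.5 mm: the cylinder is absent (z outside [0, 18]); the cylinder at (-3, 4.5) is not intersected at this z (z outside [9.5, 12.5]); the cylinder at (-3.5, 14.5): section is a regular 12-gon, circumradius r=2.5; Merging all regions: only the r=2.5 cylinder at (-3.5, 14.5) is present, so the union is just that shape — 1 connected region; the cube at (6.5, 7.5) does not reach this height (z outside [0.5, 21]); Taking the union: only that combined region is present, so the union is just that shape — 1 connected region; (whole slice rotated 35° about Z — lengths, areas and connectivity unchanged). The outline is a single polygon with 12 vertices. Extrusion per mm of travel: 0.4 × 0.3 / (π × 0.875²) = 0.049890. Accumulating E over each segment gives final E = 0.7748.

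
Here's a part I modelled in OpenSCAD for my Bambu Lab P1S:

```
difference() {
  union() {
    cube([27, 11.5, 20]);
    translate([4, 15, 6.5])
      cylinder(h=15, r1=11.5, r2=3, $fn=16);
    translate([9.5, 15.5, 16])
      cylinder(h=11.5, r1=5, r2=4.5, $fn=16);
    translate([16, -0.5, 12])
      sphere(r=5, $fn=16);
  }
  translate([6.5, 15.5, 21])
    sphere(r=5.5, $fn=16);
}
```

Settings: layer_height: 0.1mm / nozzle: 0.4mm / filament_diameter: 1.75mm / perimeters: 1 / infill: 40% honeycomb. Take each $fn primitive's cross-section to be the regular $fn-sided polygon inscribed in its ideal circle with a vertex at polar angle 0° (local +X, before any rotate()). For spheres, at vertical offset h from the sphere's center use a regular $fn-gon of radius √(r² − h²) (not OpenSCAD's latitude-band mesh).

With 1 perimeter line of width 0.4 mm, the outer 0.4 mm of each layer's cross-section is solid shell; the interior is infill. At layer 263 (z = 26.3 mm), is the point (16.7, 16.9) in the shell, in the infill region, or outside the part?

outside

At z = 26.3 mm: the cube is absent (z outside [0, 20]); the cone at (4, 15) is not intersected at this z (z outside [6.5, 21.5]); the cone at (9.5, 15.5): at t=0.896 of its height the radius interpolates to r₁+(r₂−r₁)t = 4.552, giving a regular 16-gon of that circumradius; the sphere at (16, -0.5) is not intersected at this z (|z−center|=14.300 > r=5); Combining (union): only the cone at (9.5, 15.5) is present, so the union is just that shape — 1 connected region; the r=5.5 sphere at (6.5, 15.5) contributes a regular 16-gon of circumradius √(5.5²−5.3²) = 1.470; Taking the first minus the rest: starting from that combined region, the r=5.5 sphere at (6.5, 15.5) lies wholly inside it (removes its full 6.61 mm² and its 9.18 mm outline becomes a hole wall) — 1 connected region with 1 hole. Overall, the cross-section is one region with 1 hole. The nearest boundary edge runs (13.71, 17.24)→(14.05, 15.50); distance from the point to it = 2.87 mm. The point is not inside any of the regions above, so it lies outside the cross-section (2.87 mm from the nearest boundary).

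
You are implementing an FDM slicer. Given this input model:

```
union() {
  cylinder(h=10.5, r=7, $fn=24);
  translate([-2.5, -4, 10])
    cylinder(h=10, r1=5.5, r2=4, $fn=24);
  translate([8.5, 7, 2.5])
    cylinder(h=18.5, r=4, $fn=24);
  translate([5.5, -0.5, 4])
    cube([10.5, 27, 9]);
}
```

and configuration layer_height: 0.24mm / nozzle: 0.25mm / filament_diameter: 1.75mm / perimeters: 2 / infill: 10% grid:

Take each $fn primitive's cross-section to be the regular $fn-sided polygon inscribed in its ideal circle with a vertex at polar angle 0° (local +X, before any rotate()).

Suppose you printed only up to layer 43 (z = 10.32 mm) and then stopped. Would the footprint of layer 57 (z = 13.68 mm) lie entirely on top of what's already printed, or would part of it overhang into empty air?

Compare the two slices. At z = 10.32: the cylinder: section is a regular 24-gon, circumradius r=7 (area = (24/2)·7.000²·sin(360°/24) = 152.19 mm²); the cone at (-2.5, -4): at t=0.032 of its height the radius interpolates to r₁+(r₂−r₁)t = 5.452, giving a regular 24-gon of that circumradius (area = (24/2)·5.452²·sin(360°/24) = 92.32 mm²); the r=4 cylinder at (8.5, 7) gives a regular 24-gon of circumradius 4 (constant along its height) (area = (24/2)·4.000²·sin(360°/24) = 49.69 mm²); the cube at (5.5, -0.5) is present — its section is the full 10.5×27 rectangle (area 283.50 mm²); Taking the union: the regions partially overlap — summed areas 577.70 mm² minus the doubly-counted overlap 113.12 mm² gives 464.58 mm² — area = 464.58 mm². At z = 13.68: the cylinder does not reach this height (z outside [0, 10.5]); the cone at (-2.5, -4) (r1=5.5→r2=4) has section circumradius 4.948 here — a regular 24-gon (area = (24/2)·4.948²·sin(360°/24) = 76.04 mm²); the r=4 cylinder at (8.5, 7) gives a regular 24-gon of circumradius 4 (constant along its height) (area = (24/2)·4.000²·sin(360°/24) = 49.69 mm²); the cube at (5.5, -0.5) is absent (z outside [4, 13]); Merging all regions: the 2 present regions are separate (no shared area or edge), so areas and boundary lengths simply add and each stays a separate island — area = 125.73 mm². Checking containment: the cross-section at z = 13.68 is a subset of the cross-section at z = 10.32.

entirely on top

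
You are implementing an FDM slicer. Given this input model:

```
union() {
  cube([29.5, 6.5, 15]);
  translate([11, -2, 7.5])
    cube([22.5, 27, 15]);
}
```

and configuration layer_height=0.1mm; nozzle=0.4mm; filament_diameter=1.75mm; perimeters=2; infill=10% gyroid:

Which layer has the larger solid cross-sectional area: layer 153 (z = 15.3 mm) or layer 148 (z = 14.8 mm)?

Layer 153 (z = 15.3): the cube does not reach this height (z outside [0, 15]); the 22.5×27 cube at (11, -2) contributes its full rectangle (area 607.50 mm²); Taking the union: only the 22.5×27 cube at (11, -2) is present, so the union is just that shape — area = 607.50 mm². So its area = 607.50 mm². Layer 148 (z = 14.8): the cube is present — its section is the full 29.5×6.5 rectangle (area 191.75 mm²); the cube at (11, -2) (footprint 22.5×27) is included at this height (area 607.50 mm²); Merging all regions: the regions partially overlap — summed areas 799.25 mm² minus the doubly-counted overlap 120.25 mm² gives 679.00 mm² — area = 679.00 mm². So its area = 679.00 mm². Layer 148 is larger (679.00 vs 607.50 mm²).

layer 148 (z = 14.8 mm)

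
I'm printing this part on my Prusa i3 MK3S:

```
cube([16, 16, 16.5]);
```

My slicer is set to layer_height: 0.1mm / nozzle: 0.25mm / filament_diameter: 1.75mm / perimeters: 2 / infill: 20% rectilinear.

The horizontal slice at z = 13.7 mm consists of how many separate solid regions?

1

At z = 13.7 mm: the cube (footprint 16×16) is included at this height. The result has 1 disconnected region.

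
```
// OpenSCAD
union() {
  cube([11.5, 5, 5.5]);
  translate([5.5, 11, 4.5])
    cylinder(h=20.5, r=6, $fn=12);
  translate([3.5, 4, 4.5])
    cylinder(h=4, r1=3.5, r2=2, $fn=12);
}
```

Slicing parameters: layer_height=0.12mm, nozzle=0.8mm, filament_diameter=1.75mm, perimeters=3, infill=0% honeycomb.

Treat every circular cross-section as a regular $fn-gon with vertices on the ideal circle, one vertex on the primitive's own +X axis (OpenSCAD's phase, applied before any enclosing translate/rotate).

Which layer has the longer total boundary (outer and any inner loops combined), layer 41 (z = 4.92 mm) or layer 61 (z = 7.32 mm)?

layer 41 (z = 4.92 mm)

Layer 41 (z = 4.92): the 11.5×5 cube contributes its full rectangle (perimeter 33.00 mm); the r=6 cylinder at (5.5, 11) gives a regular 12-gon of circumradius 6 (constant along its height) (perimeter = 2·12·6.000·sin(180°/12) = 37.27 mm); the cone at (3.5, 4) (r1=3.5→r2=2) has section circumradius 3.343 here — a regular 12-gon (perimeter = 2·12·3.343·sin(180°/12) = 20.76 mm); Merging all regions: the regions partially overlap (shared area 29.82 mm²), so the edge portions inside another operand are dropped and the merged outline is re-measured after clipping — boundary = 61.14 mm. So its perimeter = 61.14 mm. Layer 61 (z = 7.32): the cube does not reach this height (z outside [0, 5.5]); the cylinder at (5.5, 11): section is a regular 12-gon, circumradius r=6 (perimeter = 2·12·6.000·sin(180°/12) = 37.27 mm); the cone at (3.5, 4): at t=0.705 of its height the radius interpolates to r₁+(r₂−r₁)t = 2.442, giving a regular 12-gon of that circumradius (perimeter = 2·12·2.442·sin(180°/12) = 15.17 mm); Combining (union): the regions partially overlap (shared area 2.32 mm²), so the edge portions inside another operand are dropped and the merged outline is re-measured after clipping — boundary = 44.75 mm. So its perimeter = 44.75 mm. Layer 41 is larger (61.14 vs 44.75 mm).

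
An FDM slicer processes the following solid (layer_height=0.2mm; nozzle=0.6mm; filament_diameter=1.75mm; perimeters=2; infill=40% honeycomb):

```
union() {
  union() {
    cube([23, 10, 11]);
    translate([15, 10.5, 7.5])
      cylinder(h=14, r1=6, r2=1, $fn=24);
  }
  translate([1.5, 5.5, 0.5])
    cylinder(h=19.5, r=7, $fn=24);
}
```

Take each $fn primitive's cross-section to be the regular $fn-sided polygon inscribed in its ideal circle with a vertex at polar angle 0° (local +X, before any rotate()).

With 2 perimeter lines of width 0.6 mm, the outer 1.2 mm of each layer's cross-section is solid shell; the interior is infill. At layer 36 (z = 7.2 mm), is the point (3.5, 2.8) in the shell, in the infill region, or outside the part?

At z = 7.2 mm: the cube is present — its section is the full 23×10 rectangle; the cone at (15, 10.5) is absent (z outside [7.5, 21.5]); Merging all regions: only the 23×10 cube is present, so the union is just that shape — 1 connected region; the cylinder at (1.5, 5.5): section is a regular 24-gon, circumradius r=7; Merging all regions: the regions partially overlap (shared area 77.77 mm²), so overlapping operands fuse into one piece — 1 connected region. Overall, the cross-section is a single solid region. The nearest boundary edge runs (5.73, 0.00)→(5.00, -0.56); distance from the point to it = 3.58 mm. The point is inside the cross-section and 3.58 mm from the nearest boundary — more than the 1.2 mm shell width (2 × 0.6), so it's in the infill interior.

infill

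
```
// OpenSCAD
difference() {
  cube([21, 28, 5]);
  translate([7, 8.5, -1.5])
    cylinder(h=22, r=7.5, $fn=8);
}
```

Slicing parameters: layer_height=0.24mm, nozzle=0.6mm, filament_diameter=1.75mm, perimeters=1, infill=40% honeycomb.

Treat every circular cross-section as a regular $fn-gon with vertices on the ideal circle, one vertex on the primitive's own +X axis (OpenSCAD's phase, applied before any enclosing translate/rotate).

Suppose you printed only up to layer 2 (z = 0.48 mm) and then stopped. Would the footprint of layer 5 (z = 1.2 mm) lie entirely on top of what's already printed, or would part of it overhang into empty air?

Compare the two slices. At z = 0.48: the cube (footprint 21×28) is included at this height (area 588.00 mm²); the cylinder at (7, 8.5): section is a regular 8-gon, circumradius r=7.5 (area = (8/2)·7.500²·sin(360°/8) = 159.10 mm²); Subtracting the remaining from the first: starting from the 21×28 cube (588.00 mm²), the r=7.5 cylinder at (7, 8.5) partially overlaps it — only the 158.50 mm² overlap (of its 159.10 mm²) is removed, clipping the outline — area = 429.50 mm². At z = 1.2: the cube (footprint 21×28) is included at this height (area 588.00 mm²); the r=7.5 cylinder at (7, 8.5) gives a regular 8-gon of circumradius 7.5 (constant along its height) (area = (8/2)·7.500²·sin(360°/8) = 159.10 mm²); After the difference (first − rest): starting from the 21×28 cube (588.00 mm²), the r=7.5 cylinder at (7, 8.5) partially overlaps it — only the 158.50 mm² overlap (of its 159.10 mm²) is removed, clipping the outline — area = 429.50 mm². Checking containment: the cross-section at z = 1.2 is a subset of the cross-section at z = 0.48.

entirely on top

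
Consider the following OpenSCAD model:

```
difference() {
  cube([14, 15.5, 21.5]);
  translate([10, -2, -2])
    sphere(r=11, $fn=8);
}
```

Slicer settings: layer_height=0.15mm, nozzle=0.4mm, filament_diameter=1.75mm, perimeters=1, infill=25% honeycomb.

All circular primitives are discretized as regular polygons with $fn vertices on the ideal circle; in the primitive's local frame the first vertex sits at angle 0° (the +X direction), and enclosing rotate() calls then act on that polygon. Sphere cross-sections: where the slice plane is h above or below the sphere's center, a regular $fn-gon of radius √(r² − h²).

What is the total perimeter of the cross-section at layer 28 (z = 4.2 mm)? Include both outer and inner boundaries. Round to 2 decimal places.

At z = 4.2 mm: the 14×15.5 cube contributes its full rectangle (perimeter 59.00 mm); the sphere at (10, -2): section is a regular 8-gon, circumradius = √(r²−h²) = √(11²−6.2²) = 9.086 (perimeter = 2·8·9.086·sin(180°/8) = 55.63 mm); Taking the first minus the rest: starting from the 14×15.5 cube, the r=11 sphere at (10, -2) partially overlaps it — only the 66.07 mm² overlap (of its 233.51 mm²) is removed, clipping the outline — boundary = 57.39 mm. Overall, the cross-section is a single solid region. Total boundary length (outer) = 57.39 mm.

57.39 mm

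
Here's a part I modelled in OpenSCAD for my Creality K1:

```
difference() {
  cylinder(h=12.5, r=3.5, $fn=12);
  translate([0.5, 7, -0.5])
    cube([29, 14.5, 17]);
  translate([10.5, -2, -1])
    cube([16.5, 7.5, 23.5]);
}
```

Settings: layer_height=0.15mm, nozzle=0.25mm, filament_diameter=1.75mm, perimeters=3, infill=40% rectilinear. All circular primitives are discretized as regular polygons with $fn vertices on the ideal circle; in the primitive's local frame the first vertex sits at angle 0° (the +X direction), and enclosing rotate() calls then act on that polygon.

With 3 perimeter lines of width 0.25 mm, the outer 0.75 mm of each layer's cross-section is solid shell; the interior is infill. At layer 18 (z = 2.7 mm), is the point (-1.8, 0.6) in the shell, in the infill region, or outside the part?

At z = 2.7 mm: the r=3.5 cylinder contributes a regular 12-gon of circumradius 3.5; the 29×14.5 cube at (0.5, 7) contributes its full rectangle; the 16.5×7.5 cube at (10.5, -2) contributes its full rectangle; Taking the first minus the rest: starting from the r=3.5 cylinder, the 29×14.5 cube at (0.5, 7) misses the remaining region (no effect); the 16.5×7.5 cube at (10.5, -2) misses the remaining region (no effect) — 1 connected region. Overall, the cross-section is a single solid region. The nearest boundary edge runs (-3.50, 0.00)→(-3.03, 1.75); distance from the point to it = 1.49 mm. The point is inside the cross-section and 1.49 mm from the nearest boundary — more than the 0.75 mm shell width (3 × 0.25), so it's in the infill interior.

infill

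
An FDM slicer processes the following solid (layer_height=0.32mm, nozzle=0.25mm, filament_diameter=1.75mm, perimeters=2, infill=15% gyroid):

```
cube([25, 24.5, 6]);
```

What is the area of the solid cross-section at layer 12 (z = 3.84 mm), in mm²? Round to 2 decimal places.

At z = 3.84 mm: the cube (footprint 25×24.5) is included at this height (area 612.50 mm²). Overall, the cross-section is a single solid region. Net area = 612.50 mm².

612.50 mm²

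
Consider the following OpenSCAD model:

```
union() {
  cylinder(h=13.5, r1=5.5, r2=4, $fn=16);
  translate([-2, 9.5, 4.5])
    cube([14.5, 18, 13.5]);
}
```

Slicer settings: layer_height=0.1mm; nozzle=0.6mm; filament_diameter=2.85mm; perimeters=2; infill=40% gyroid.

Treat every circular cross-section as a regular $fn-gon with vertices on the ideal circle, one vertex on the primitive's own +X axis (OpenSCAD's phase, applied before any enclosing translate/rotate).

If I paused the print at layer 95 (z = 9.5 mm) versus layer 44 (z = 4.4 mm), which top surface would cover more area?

layer 95 (z = 9.5 mm)

Layer 95 (z = 9.5): the cone (r1=5.5→r2=4) has section circumradius 4.444 here — a regular 16-gon (area = (16/2)·4.444²·sin(360°/16) = 60.47 mm²); the 14.5×18 cube at (-2, 9.5) contributes its full rectangle (area 261.00 mm²); Merging all regions: the 2 present regions are separate (no shared area or edge), so areas and boundary lengths simply add and each stays a separate island — area = 321.47 mm². So its area = 321.47 mm². Layer 44 (z = 4.4): the cone (r1=5.5→r2=4) has section circumradius 5.011 here — a regular 16-gon (area = (16/2)·5.011²·sin(360°/16) = 76.88 mm²); the cube at (-2, 9.5) does not reach this height (z outside [4.5, 18]); Merging all regions: only the cone is present, so the union is just that shape — area = 76.88 mm². So its area = 76.88 mm². Layer 95 is larger (321.47 vs 76.88 mm²).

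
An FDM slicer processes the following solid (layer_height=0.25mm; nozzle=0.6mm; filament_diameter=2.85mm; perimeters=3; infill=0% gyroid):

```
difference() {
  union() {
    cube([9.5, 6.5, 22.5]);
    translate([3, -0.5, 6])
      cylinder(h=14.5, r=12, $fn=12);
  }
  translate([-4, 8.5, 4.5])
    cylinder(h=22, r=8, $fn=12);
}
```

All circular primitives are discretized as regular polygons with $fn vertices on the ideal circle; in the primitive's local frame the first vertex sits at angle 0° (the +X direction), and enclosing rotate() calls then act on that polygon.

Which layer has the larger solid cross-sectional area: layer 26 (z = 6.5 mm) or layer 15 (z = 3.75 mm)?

Layer 26 (z = 6.5): the cube is present — its section is the full 9.5×6.5 rectangle (area 61.75 mm²); the r=12 cylinder at (3, -0.5) contributes a regular 12-gon of circumradius 12 (area = (12/2)·12.000²·sin(360°/12) = 432.00 mm²); Taking the union: the 9.5×6.5 cube lies entirely inside the r=12 cylinder at (3, -0.5), so the union is just the r=12 cylinder at (3, -0.5) — area = 432.00 mm²; the r=8 cylinder at (-4, 8.5) contributes a regular 12-gon of circumradius 8 (area = (12/2)·8.000²·sin(360°/12) = 192.00 mm²); After the difference (first − rest): starting from the result so far (432.00 mm²), the r=8 cylinder at (-4, 8.5) partially overlaps it — only the 87.07 mm² overlap (of its 192.00 mm²) is removed, clipping the outline — area = 344.93 mm². So its area = 344.93 mm². Layer 15 (z = 3.75): the cube (footprint 9.5×6.5) is included at this height (area 61.75 mm²); the cylinder at (3, -0.5) does not reach this height (z outside [6, 20.5]); Taking the union: only the 9.5×6.5 cube is present, so the union is just that shape — area = 61.75 mm²; the cylinder at (-4, 8.5) is not intersected at this z (z outside [4.5, 26.5]); Subtracting the remaining from the first: none of the subtracted shapes is present at this height, so that combined region is unchanged — area = 61.75 mm². So its area = 61.75 mm². Layer 26 is larger (344.93 vs 61.75 mm²).

layer 26 (z = 6.5 mm)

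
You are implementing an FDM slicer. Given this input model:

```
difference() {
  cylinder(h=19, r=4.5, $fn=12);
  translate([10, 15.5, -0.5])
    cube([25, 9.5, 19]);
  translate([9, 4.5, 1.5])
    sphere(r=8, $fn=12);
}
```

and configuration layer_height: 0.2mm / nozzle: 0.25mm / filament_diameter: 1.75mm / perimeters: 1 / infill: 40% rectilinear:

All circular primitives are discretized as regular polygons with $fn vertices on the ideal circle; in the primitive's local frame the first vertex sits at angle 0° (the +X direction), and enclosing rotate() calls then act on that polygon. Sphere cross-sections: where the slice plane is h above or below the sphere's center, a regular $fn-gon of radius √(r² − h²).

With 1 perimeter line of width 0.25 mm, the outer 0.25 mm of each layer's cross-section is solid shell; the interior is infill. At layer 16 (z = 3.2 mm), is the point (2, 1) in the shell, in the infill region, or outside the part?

At z = 3.2 mm: the r=4.5 cylinder contributes a regular 12-gon of circumradius 4.5; the cube at (10, 15.5) (footprint 25×9.5) is included at this height; the sphere at (9, 4.5): section is a regular 12-gon, circumradius = √(r²−h²) = √(8²−1.7²) = 7.817; Taking the first minus the rest: starting from the r=4.5 cylinder, the 25×9.5 cube at (10, 15.5) misses the remaining region (no effect); the r=8 sphere at (9, 4.5) partially overlaps it — only the 8.34 mm² overlap (of its 183.33 mm²) is removed, clipping the outline — 1 connected region. Overall, the cross-section is a single solid region. The nearest boundary edge runs (1.27, 4.16)→(2.23, 0.59); distance from the point to it = 0.12 mm. The point is inside the cross-section, 0.12 mm from the nearest boundary — within the 0.25 mm shell band (1 × 0.25).

shell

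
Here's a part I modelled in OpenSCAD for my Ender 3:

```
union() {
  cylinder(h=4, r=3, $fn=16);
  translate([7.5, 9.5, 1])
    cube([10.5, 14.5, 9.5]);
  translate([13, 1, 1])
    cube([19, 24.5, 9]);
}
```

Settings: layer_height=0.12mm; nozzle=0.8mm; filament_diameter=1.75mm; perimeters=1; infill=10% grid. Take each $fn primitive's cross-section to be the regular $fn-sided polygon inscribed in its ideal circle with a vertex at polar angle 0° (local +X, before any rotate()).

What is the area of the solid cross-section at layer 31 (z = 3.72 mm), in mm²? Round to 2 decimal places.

572.80 mm²

At z = 3.72 mm: the r=3 cylinder contributes a regular 16-gon of circumradius 3 (area = (16/2)·3.000²·sin(360°/16) = 27.55 mm²); the 10.5×14.5 cube at (7.5, 9.5) contributes its full rectangle (area 152.25 mm²); the 19×24.5 cube at (13, 1) contributes its full rectangle (area 465.50 mm²); Taking the union: the regions partially overlap — summed areas 645.30 mm² minus the doubly-counted overlap 72.50 mm² gives 572.80 mm² — area = 572.80 mm². Overall, the cross-section has 2 separate islands. Net area = 572.80 mm².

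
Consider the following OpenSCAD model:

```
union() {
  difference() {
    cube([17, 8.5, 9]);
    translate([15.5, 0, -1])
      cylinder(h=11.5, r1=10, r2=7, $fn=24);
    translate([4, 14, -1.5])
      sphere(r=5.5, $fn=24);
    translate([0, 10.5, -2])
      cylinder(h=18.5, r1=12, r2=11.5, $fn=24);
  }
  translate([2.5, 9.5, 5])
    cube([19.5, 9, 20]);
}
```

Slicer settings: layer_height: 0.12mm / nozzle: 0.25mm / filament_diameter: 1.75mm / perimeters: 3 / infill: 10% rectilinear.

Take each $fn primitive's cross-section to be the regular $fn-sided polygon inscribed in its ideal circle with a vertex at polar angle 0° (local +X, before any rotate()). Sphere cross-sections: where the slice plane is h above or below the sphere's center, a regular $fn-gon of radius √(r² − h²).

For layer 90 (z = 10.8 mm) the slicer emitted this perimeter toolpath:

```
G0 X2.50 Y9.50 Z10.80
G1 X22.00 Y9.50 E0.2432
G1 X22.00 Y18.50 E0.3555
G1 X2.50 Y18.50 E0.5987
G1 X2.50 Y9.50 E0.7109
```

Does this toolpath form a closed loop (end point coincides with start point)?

Start point (G0): (2.50, 9.50). End point (last G1): the path returns to the start — closed.

yes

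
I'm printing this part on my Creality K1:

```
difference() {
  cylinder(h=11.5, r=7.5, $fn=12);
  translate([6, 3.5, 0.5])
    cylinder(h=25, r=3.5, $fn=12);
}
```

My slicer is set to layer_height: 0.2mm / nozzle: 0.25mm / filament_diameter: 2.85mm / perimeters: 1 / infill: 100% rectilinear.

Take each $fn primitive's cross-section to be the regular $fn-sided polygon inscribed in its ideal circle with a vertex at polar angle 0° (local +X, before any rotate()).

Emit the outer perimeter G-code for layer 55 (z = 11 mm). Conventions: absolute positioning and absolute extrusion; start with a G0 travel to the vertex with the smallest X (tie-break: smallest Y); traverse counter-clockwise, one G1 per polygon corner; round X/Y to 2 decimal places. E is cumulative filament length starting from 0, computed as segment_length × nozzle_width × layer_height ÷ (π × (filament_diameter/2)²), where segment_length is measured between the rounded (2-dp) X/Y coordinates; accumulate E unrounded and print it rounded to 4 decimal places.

At z = 11 mm: the r=7.5 cylinder gives a regular 12-gon of circumradius 7.5 (constant along its height); the r=3.5 cylinder at (6, 3.5) contributes a regular 12-gon of circumradius 3.5; Subtracting the remaining from the first: starting from the r=7.5 cylinder, the r=3.5 cylinder at (6, 3.5) partially overlaps it — only the 19.01 mm² overlap (of its 36.75 mm²) is removed, clipping the outline — 1 connected region. The outline is a single polygon with 18 vertices. Extrusion per mm of travel: 0.25 × 0.2 / (π × 1.425²) = 0.007838. Accumulating E over each segment gives final E = 0.3894.

G0 X-7.50 Y0.00 Z11.00
G1 X-6.50 Y-3.75 E0.0304
G1 X-3.75 Y-6.50 E0.0609
G1 X0.00 Y-7.50 E0.0913
G1 X3.75 Y-6.50 E0.1217
G1 X6.50 Y-3.75 E0.1522
G1 X7.50 Y0.00 E0.1826
G1 X7.40 Y0.38 E0.1857
G1 X6.00 Y0.00 E0.1971
G1 X4.25 Y0.47 E0.2113
G1 X2.97 Y1.75 E0.2255
G1 X2.50 Y3.50 E0.2397
G1 X2.97 Y5.25 E0.2539
G1 X3.98 Y6.26 E0.2651
G1 X3.75 Y6.50 E0.2677
G1 X0.00 Y7.50 E0.2981
G1 X-3.75 Y6.50 E0.3285
G1 X-6.50 Y3.75 E0.3590
G1 X-7.50 Y0.00 E0.3894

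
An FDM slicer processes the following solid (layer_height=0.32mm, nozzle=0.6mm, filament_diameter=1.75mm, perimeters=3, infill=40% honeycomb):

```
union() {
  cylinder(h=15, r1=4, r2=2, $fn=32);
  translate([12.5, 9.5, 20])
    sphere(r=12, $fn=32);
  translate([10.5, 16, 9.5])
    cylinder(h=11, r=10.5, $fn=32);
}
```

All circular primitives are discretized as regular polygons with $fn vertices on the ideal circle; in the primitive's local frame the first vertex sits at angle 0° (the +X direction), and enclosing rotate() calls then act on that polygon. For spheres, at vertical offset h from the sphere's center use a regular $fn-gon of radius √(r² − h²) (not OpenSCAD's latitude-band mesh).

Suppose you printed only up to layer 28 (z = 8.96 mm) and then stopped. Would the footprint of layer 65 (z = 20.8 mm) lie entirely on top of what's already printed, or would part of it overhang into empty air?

part overhangs

Compare the two slices. At z = 8.96: the cone (r1=4→r2=2) has section circumradius 2.805 here — a regular 32-gon (area = (32/2)·2.805²·sin(360°/32) = 24.57 mm²); the r=12 sphere at (12.5, 9.5) contributes a regular 32-gon of circumradius √(12²−11.04²) = 4.703 (area = (32/2)·4.703²·sin(360°/32) = 69.04 mm²); the cylinder at (10.5, 16) is absent (z outside [9.5, 20.5]); Merging all regions: the 2 present regions are separate (no shared area or edge), so areas and boundary lengths simply add and each stays a separate island — area = 93.61 mm². At z = 20.8: the cone is not intersected at this z (z outside [0, 15]); the sphere at (12.5, 9.5): section is a regular 32-gon, circumradius = √(r²−h²) = √(12²−0.8²) = 11.973 (area = (32/2)·11.973²·sin(360°/32) = 447.49 mm²); the cylinder at (10.5, 16) is not intersected at this z (z outside [9.5, 20.5]); Taking the union: only the r=12 sphere at (12.5, 9.5) is present, so the union is just that shape — area = 447.49 mm². Checking containment: at z = 20.8 the cross-section extends beyond the z = 8.96 cross-section by about 378.45 mm².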